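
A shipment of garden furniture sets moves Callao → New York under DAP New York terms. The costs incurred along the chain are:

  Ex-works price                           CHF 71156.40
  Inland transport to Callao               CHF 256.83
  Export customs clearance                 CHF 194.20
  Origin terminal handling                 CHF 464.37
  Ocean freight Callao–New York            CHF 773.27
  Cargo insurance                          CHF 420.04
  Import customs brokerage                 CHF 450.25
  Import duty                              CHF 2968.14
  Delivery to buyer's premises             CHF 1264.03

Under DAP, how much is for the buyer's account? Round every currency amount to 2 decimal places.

Buyer's account: CHF 3418.39

DAP: the seller bears all costs to the named destination except import duty and clearance.
Seller's account: goods 71156.40 + inland to port 256.83 + export clearance 194.20 + origin terminal 464.37 + freight 773.27 + insurance 420.04 + delivery 1264.03 = 74529.14
Buyer's account: brokerage 450.25 + duty 2968.14 = 3418.39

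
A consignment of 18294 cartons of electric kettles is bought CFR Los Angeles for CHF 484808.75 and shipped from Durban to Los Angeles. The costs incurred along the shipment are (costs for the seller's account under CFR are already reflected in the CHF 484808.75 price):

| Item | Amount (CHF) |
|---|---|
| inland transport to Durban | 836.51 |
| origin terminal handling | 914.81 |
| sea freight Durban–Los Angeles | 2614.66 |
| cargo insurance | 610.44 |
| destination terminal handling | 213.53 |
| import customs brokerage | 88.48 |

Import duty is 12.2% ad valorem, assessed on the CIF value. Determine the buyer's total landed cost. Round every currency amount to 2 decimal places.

Total landed cost: CHF 544942.34

CFR: the seller pays costs through ocean freight to the destination port, but not insurance.
Already in the invoice (seller's account under CFR): inland to port, origin terminal, freight — exclude.
CIF value = CFR price + insurance = 484808.75 + 610.44 = 485419.19
Import duty = 485419.19 × 12.2% = 59221.14
Buyer bears: insurance 610.44 + destination terminal 213.53 + brokerage 88.48 + duty 59221.14 = 60133.59
Landed cost = invoice 484808.75 + 60133.59 = 544942.34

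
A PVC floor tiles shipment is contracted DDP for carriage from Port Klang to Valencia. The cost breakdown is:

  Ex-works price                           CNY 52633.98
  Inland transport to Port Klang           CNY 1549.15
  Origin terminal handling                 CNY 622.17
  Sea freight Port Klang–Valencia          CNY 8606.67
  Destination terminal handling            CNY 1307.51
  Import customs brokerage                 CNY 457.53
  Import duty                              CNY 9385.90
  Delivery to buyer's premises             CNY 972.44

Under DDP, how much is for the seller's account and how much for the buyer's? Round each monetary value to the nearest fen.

Seller: CNY 75535.35; buyer: CNY 0.00

DDP: the seller bears all costs including import duty.
Seller's account: goods 52633.98 + inland to port 1549.15 + origin terminal 622.17 + freight 8606.67 + destination terminal 1307.51 + brokerage 457.53 + duty 9385.90 + delivery 972.44 = 75535.35
Buyer's account: 0.00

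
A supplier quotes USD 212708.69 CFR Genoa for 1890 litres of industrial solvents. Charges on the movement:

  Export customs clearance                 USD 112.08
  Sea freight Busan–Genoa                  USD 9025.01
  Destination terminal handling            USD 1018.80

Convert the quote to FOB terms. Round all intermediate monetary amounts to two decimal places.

Not relevant to the conversion: export clearance — on the seller under both CFR and FOB; already in the CFR price and stays in the FOB price. destination terminal — on the buyer under both terms; not part of either seller's price.
From CFR to FOB, the seller no longer bears: freight.
FOB price = 212708.69 − 9025.01 = 203683.68

FOB price: USD 203683.68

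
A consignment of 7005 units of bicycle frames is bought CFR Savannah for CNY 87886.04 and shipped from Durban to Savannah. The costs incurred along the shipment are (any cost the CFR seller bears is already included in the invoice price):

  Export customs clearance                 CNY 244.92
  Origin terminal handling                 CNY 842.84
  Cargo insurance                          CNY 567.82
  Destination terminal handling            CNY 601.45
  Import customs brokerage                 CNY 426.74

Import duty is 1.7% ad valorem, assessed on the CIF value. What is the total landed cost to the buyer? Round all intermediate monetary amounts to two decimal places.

Total landed cost: CNY 90985.77

CFR: the seller pays costs through ocean freight to the destination port, but not insurance.
Already in the invoice (seller's account under CFR): export clearance, origin terminal — exclude.
CIF value = CFR price + insurance = 87886.04 + 567.82 = 88453.86
Import duty = 88453.86 × 1.7% = 1503.72
Buyer bears: insurance 567.82 + destination terminal 601.45 + brokerage 426.74 + duty 1503.72 = 3099.73
Landed cost = invoice 87886.04 + 3099.73 = 90985.77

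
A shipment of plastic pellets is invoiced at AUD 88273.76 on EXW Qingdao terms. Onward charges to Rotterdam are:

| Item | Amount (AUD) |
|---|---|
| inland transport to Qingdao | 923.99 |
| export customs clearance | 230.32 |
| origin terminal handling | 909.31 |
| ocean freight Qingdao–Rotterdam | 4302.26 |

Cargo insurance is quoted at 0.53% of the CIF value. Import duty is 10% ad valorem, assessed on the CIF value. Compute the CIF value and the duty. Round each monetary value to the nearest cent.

CIF value: AUD 95143.90; import duty: AUD 9514.39

Let C be the CIF value. C = EXW price + pre-shipment costs + freight + 0.53% × C
C − 0.53% × C = 88273.76 + 923.99 + 230.32 + 909.31 + 4302.26
0.9947 × C = 94639.64
C = 94639.64 / 0.9947 = 95143.90
Insurance premium = 0.53% × 95143.90 = 504.26
Import duty = 95143.90 × 10% = 9514.39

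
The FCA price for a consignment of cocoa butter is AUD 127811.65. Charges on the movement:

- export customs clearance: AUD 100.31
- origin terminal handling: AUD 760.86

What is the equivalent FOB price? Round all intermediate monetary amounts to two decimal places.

FOB price: AUD 128572.51

Not relevant to the conversion: export clearance — on the seller under both FCA and FOB; already in the FCA price and stays in the FOB price.
From FCA to FOB, the seller additionally bears: origin terminal.
FOB price = 127811.65 + 760.86 = 128572.51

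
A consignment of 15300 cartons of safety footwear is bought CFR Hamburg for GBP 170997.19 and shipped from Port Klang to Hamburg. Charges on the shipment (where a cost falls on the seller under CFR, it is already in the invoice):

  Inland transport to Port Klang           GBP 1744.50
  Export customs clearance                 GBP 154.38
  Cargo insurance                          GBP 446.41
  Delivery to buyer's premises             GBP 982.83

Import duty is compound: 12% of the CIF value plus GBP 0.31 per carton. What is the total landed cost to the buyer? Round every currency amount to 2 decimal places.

CFR: the seller pays costs through ocean freight to the destination port, but not insurance.
Already in the invoice (seller's account under CFR): inland to port, export clearance — exclude.
CIF value = CFR price + insurance = 170997.19 + 446.41 = 171443.60
Ad valorem component: 171443.60 × 12% = 20573.23
Specific component: 15300 × 0.31 = 4743.00
Import duty = 20573.23 + 4743.00 = 25316.23
Buyer bears: insurance 446.41 + delivery 982.83 + duty 25316.23 = 26745.47
Landed cost = invoice 170997.19 + 26745.47 = 197742.66

Total landed cost: GBP 197742.66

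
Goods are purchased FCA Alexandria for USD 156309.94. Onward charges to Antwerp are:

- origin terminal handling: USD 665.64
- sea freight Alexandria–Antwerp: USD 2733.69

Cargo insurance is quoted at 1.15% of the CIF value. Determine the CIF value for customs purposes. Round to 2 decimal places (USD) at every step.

CIF value: USD 161567.29

Let C be the CIF value. C = FCA price + pre-shipment costs + freight + 1.15% × C
C − 1.15% × C = 156309.94 + 665.64 + 2733.69
0.9885 × C = 159709.27
C = 159709.27 / 0.9885 = 161567.29
Insurance premium = 1.15% × 161567.29 = 1858.02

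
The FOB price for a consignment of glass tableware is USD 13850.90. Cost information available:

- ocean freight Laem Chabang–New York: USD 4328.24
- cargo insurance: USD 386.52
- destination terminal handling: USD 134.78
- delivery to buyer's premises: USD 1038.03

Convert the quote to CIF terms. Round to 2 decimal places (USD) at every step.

CIF price: USD 18565.66

Not relevant to the conversion: destination terminal, delivery — on the buyer under both terms; not part of either seller's price.
From FOB to CIF, the seller additionally bears: freight, insurance.
CIF price = 13850.90 + 4328.24 + 386.52 = 18565.66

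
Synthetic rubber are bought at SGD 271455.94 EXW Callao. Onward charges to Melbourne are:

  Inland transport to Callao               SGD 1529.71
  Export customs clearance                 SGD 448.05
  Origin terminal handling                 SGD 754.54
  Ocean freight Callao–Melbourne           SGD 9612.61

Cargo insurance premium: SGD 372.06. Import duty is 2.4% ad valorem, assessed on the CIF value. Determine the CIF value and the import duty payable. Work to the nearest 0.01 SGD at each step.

CIF = EXW price + pre-shipment costs + freight + insurance
CIF = 271455.94 + 1529.71 + 448.05 + 754.54 + 9612.61 + 372.06 = 284172.91
Import duty = 284172.91 × 2.4% = 6820.15

CIF value: SGD 284172.91; import duty: SGD 6820.15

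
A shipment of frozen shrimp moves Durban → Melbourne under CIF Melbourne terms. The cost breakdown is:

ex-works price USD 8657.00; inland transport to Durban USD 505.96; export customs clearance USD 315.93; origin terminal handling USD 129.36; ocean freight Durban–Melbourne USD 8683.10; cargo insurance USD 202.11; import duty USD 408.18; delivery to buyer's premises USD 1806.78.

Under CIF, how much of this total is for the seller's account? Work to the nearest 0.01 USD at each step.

CIF: the seller pays costs through ocean freight and marine insurance to the destination port.
Seller's account: goods 8657.00 + inland to port 505.96 + export clearance 315.93 + origin terminal 129.36 + freight 8683.10 + insurance 202.11 = 18493.46
Buyer's account: duty 408.18 + delivery 1806.78 = 2214.96

Seller's account: USD 18493.46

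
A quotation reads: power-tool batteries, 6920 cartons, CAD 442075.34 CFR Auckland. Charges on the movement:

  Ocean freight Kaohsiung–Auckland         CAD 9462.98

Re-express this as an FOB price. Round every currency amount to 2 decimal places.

From CFR to FOB, the seller no longer bears: freight.
FOB price = 442075.34 − 9462.98 = 432612.36

FOB price: CAD 432612.36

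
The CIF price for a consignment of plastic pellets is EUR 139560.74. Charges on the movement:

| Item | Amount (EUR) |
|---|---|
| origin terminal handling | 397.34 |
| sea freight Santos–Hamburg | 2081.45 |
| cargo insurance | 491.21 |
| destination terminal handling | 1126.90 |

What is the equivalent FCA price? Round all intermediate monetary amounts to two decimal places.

FCA price: EUR 136590.74

Not relevant to the conversion: destination terminal — on the buyer under both terms; not part of either seller's price.
From CIF to FCA, the seller no longer bears: origin terminal, freight, insurance.
FCA price = 139560.74 − 397.34 − 2081.45 − 491.21 = 136590.74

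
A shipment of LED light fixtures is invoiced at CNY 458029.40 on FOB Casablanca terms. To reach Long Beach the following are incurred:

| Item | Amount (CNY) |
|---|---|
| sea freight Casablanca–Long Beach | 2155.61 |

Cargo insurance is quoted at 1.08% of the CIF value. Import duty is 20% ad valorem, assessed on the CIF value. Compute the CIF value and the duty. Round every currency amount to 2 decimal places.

CIF value: CNY 465209.27; import duty: CNY 93041.85

Let C be the CIF value. C = FOB price + freight + 1.08% × C
C − 1.08% × C = 458029.40 + 2155.61
0.9892 × C = 460185.01
C = 460185.01 / 0.9892 = 465209.27
Insurance premium = 1.08% × 465209.27 = 5024.26
Import duty = 465209.27 × 20% = 93041.85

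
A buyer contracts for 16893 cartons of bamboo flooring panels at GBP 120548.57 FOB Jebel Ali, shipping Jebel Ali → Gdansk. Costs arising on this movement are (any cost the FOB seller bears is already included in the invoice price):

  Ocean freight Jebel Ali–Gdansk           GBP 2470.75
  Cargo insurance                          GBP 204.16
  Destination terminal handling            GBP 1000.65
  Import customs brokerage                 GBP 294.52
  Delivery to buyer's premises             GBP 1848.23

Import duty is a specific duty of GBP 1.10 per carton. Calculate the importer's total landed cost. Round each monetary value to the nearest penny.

Total landed cost: GBP 144949.18

FOB: the seller bears costs until goods are on board at the origin port; the buyer bears freight, insurance and all costs thereafter.
CIF value = FOB price + freight + insurance = 120548.57 + 2470.75 + 204.16 = 123223.48
Import duty = 16893 × 1.10 = 18582.30
Buyer bears: freight 2470.75 + insurance 204.16 + destination terminal 1000.65 + brokerage 294.52 + delivery 1848.23 + duty 18582.30 = 24400.61
Landed cost = invoice 120548.57 + 24400.61 = 144949.18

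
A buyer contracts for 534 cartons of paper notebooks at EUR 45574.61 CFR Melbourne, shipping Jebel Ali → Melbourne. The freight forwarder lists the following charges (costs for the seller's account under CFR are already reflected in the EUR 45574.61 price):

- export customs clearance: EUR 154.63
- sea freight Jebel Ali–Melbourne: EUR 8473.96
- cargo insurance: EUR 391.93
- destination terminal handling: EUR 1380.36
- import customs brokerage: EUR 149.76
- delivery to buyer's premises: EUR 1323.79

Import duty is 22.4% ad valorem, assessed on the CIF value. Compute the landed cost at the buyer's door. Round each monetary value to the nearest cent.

CFR: the seller pays costs through ocean freight to the destination port, but not insurance.
Already in the invoice (seller's account under CFR): export clearance, freight — exclude.
CIF value = CFR price + insurance = 45574.61 + 391.93 = 45966.54
Import duty = 45966.54 × 22.4% = 10296.50
Buyer bears: insurance 391.93 + destination terminal 1380.36 + brokerage 149.76 + delivery 1323.79 + duty 10296.50 = 13542.34
Landed cost = invoice 45574.61 + 13542.34 = 59116.95

Total landed cost: EUR 59116.95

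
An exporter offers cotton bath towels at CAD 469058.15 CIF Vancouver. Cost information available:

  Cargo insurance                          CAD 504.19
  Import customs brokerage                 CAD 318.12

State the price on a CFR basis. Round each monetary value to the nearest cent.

CFR price: CAD 468553.96

Not relevant to the conversion: brokerage — on the buyer under both terms; not part of either seller's price.
From CIF to CFR, the seller no longer bears: insurance.
CFR price = 469058.15 − 504.19 = 468553.96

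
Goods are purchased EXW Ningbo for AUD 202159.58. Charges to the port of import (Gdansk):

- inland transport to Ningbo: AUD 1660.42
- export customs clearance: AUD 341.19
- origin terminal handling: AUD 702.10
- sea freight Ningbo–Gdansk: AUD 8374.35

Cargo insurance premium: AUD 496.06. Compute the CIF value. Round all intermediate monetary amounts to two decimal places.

CIF value: AUD 213733.70

CIF = EXW price + pre-shipment costs + freight + insurance
CIF = 202159.58 + 1660.42 + 341.19 + 702.10 + 8374.35 + 496.06 = 213733.70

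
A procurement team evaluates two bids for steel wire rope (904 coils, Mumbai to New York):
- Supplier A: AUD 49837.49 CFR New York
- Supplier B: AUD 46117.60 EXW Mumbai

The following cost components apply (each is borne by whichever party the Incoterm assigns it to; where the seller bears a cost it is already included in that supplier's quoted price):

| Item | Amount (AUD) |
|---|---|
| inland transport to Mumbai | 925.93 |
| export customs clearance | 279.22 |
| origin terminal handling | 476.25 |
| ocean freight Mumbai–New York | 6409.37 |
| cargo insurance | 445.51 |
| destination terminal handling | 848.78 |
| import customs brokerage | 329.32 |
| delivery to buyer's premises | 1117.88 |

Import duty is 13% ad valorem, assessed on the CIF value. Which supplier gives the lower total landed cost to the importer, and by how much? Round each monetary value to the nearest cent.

Supplier A (CFR):
CIF value = CFR price + insurance = 49837.49 + 445.51 = 50283.00
Import duty = 50283.00 × 13% = 6536.79
Buyer bears (A): 445.51 + 848.78 + 329.32 + 1117.88 = 2741.49
Landed cost (A) = invoice 49837.49 + 2741.49 + duty 6536.79 = 59115.77
Supplier B (EXW):
CIF value = EXW price + inland to port + export clearance + origin terminal + freight + insurance = 46117.60 + 925.93 + 279.22 + 476.25 + 6409.37 + 445.51 = 54653.88
Import duty = 54653.88 × 13% = 7105.00
Buyer bears (B): 925.93 + 279.22 + 476.25 + 6409.37 + 445.51 + 848.78 + 329.32 + 1117.88 = 10832.26
Landed cost (B) = invoice 46117.60 + 10832.26 + duty 7105.00 = 64054.86
Difference = |59115.77 − 64054.86| = 4939.09

Supplier A is cheaper by AUD 4939.09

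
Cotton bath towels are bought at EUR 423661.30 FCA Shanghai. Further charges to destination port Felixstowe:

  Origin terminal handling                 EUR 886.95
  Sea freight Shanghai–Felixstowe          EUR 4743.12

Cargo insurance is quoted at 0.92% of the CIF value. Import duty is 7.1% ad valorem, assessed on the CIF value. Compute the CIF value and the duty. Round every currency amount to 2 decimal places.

CIF value: EUR 433277.52; import duty: EUR 30762.70

Let C be the CIF value. C = FCA price + pre-shipment costs + freight + 0.92% × C
C − 0.92% × C = 423661.30 + 886.95 + 4743.12
0.9908 × C = 429291.37
C = 429291.37 / 0.9908 = 433277.52
Insurance premium = 0.92% × 433277.52 = 3986.15
Import duty = 433277.52 × 7.1% = 30762.70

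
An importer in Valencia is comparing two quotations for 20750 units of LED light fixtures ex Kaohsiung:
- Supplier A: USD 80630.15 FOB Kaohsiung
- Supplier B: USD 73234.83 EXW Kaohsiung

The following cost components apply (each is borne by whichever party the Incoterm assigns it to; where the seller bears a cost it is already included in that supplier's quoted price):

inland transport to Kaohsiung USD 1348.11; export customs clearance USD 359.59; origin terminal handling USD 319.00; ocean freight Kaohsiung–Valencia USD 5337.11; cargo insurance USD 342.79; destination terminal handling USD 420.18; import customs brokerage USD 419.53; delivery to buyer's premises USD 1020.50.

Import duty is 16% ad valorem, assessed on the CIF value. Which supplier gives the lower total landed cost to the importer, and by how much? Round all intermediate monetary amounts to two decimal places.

Supplier A (FOB):
CIF value = FOB price + freight + insurance = 80630.15 + 5337.11 + 342.79 = 86310.05
Import duty = 86310.05 × 16% = 13809.61
Buyer bears (A): 5337.11 + 342.79 + 420.18 + 419.53 + 1020.50 = 7540.11
Landed cost (A) = invoice 80630.15 + 7540.11 + duty 13809.61 = 101979.87
Supplier B (EXW):
CIF value = EXW price + inland to port + export clearance + origin terminal + freight + insurance = 73234.83 + 1348.11 + 359.59 + 319.00 + 5337.11 + 342.79 = 80941.43
Import duty = 80941.43 × 16% = 12950.63
Buyer bears (B): 1348.11 + 359.59 + 319.00 + 5337.11 + 342.79 + 420.18 + 419.53 + 1020.50 = 9566.81
Landed cost (B) = invoice 73234.83 + 9566.81 + duty 12950.63 = 95752.27
Difference = |101979.87 − 95752.27| = 6227.60

Supplier B is cheaper by USD 6227.60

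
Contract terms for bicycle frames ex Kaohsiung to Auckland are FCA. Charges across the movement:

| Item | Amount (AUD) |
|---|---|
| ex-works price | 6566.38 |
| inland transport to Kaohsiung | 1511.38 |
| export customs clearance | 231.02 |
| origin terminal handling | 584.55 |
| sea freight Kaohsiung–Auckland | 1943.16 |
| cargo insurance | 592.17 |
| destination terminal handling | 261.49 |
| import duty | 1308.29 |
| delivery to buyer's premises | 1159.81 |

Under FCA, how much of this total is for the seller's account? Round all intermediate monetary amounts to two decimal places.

Seller's account: AUD 8308.78

FCA: the seller delivers export-cleared goods to the carrier; the buyer bears costs from that point.
Seller's account: goods 6566.38 + inland to port 1511.38 + export clearance 231.02 = 8308.78
Buyer's account: origin terminal 584.55 + freight 1943.16 + insurance 592.17 + destination terminal 261.49 + duty 1308.29 + delivery 1159.81 = 5849.47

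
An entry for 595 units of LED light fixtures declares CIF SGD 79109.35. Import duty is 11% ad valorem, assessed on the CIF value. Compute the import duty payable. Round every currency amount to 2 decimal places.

Import duty: SGD 8702.03

Import duty = 79109.35 × 11% = 8702.03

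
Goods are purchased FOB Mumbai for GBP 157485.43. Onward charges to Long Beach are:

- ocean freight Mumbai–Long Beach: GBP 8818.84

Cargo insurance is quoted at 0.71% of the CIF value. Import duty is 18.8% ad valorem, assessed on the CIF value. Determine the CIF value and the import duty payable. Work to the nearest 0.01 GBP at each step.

Let C be the CIF value. C = FOB price + freight + 0.71% × C
C − 0.71% × C = 157485.43 + 8818.84
0.9929 × C = 166304.27
C = 166304.27 / 0.9929 = 167493.47
Insurance premium = 0.71% × 167493.47 = 1189.20
Import duty = 167493.47 × 18.8% = 31488.77

CIF value: GBP 167493.47; import duty: GBP 31488.77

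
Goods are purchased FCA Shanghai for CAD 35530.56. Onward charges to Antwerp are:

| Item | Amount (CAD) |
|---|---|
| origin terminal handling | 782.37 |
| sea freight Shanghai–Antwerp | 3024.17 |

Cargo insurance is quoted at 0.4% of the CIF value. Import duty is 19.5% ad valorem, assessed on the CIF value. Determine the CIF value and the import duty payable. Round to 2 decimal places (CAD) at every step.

Let C be the CIF value. C = FCA price + pre-shipment costs + freight + 0.4% × C
C − 0.4% × C = 35530.56 + 782.37 + 3024.17
0.996 × C = 39337.10
C = 39337.10 / 0.996 = 39495.08
Insurance premium = 0.4% × 39495.08 = 157.98
Import duty = 39495.08 × 19.5% = 7701.54

CIF value: CAD 39495.08; import duty: CAD 7701.54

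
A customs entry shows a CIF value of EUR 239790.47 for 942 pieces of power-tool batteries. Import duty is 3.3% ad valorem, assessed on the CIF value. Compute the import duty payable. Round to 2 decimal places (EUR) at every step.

Import duty = 239790.47 × 3.3% = 7913.09

Import duty: EUR 7913.09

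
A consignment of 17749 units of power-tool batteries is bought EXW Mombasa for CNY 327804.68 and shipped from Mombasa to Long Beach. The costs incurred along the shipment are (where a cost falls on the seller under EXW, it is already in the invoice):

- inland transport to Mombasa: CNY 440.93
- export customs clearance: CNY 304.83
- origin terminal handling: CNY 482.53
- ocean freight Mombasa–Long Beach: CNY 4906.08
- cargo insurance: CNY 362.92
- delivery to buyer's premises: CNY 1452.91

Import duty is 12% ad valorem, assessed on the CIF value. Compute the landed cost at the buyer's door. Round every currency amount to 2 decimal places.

Total landed cost: CNY 375871.12

EXW: the seller makes goods available at their premises; the buyer bears all onward costs.
CIF value = EXW price + inland to port + export clearance + origin terminal + freight + insurance = 327804.68 + 440.93 + 304.83 + 482.53 + 4906.08 + 362.92 = 334301.97
Import duty = 334301.97 × 12% = 40116.24
Buyer bears: inland to port 440.93 + export clearance 304.83 + origin terminal 482.53 + freight 4906.08 + insurance 362.92 + delivery 1452.91 + duty 40116.24 = 48066.44
Landed cost = invoice 327804.68 + 48066.44 = 375871.12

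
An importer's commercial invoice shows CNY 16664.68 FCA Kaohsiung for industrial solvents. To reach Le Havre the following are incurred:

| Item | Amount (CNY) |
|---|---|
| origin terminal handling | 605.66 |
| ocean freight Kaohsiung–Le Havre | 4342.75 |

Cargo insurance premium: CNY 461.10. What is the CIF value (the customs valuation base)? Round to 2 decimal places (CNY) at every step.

CIF value: CNY 22074.19

CIF = FCA price + pre-shipment costs + freight + insurance
CIF = 16664.68 + 605.66 + 4342.75 + 461.10 = 22074.19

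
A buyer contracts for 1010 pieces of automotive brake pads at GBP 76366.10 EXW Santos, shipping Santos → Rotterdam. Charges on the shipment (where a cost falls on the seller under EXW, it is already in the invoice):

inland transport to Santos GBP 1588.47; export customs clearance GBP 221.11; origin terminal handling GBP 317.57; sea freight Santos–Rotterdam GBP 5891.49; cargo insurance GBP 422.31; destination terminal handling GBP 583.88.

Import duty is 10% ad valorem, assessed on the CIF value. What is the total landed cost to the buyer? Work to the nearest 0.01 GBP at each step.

EXW: the seller makes goods available at their premises; the buyer bears all onward costs.
CIF value = EXW price + inland to port + export clearance + origin terminal + freight + insurance = 76366.10 + 1588.47 + 221.11 + 317.57 + 5891.49 + 422.31 = 84807.05
Import duty = 84807.05 × 10% = 8480.71
Buyer bears: inland to port 1588.47 + export clearance 221.11 + origin terminal 317.57 + freight 5891.49 + insurance 422.31 + destination terminal 583.88 + duty 8480.71 = 17505.54
Landed cost = invoice 76366.10 + 17505.54 = 93871.64

Total landed cost: GBP 93871.64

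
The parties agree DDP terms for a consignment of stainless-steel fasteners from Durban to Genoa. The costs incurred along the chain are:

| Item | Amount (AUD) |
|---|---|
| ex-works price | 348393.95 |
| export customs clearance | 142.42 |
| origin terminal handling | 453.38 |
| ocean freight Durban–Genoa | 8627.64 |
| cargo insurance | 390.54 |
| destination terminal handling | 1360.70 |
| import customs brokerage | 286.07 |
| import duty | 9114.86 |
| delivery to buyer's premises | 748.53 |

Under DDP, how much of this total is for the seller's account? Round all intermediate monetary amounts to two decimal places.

Seller's account: AUD 369518.09

DDP: the seller bears all costs including import duty.
Seller's account: goods 348393.95 + export clearance 142.42 + origin terminal 453.38 + freight 8627.64 + insurance 390.54 + destination terminal 1360.70 + brokerage 286.07 + duty 9114.86 + delivery 748.53 = 369518.09
Buyer's account: 0.00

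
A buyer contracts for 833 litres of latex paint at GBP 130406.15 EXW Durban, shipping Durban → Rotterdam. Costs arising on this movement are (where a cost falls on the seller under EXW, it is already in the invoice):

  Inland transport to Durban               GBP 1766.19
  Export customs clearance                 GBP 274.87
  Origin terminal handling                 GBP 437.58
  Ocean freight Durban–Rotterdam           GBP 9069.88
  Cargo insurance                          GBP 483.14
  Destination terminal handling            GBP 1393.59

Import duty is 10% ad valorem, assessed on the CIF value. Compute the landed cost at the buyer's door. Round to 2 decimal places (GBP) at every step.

EXW: the seller makes goods available at their premises; the buyer bears all onward costs.
CIF value = EXW price + inland to port + export clearance + origin terminal + freight + insurance = 130406.15 + 1766.19 + 274.87 + 437.58 + 9069.88 + 483.14 = 142437.81
Import duty = 142437.81 × 10% = 14243.78
Buyer bears: inland to port 1766.19 + export clearance 274.87 + origin terminal 437.58 + freight 9069.88 + insurance 483.14 + destination terminal 1393.59 + duty 14243.78 = 27669.03
Landed cost = invoice 130406.15 + 27669.03 = 158075.18

Total landed cost: GBP 158075.18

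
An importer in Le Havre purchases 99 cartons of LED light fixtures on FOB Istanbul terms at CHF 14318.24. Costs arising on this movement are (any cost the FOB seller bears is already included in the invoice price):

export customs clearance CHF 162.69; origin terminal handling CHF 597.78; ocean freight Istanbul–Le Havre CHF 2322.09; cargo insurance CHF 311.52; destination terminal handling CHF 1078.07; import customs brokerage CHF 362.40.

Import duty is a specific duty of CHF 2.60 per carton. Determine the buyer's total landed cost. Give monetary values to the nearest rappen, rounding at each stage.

FOB: the seller bears costs until goods are on board at the origin port; the buyer bears freight, insurance and all costs thereafter.
Already in the invoice (seller's account under FOB): export clearance, origin terminal — exclude.
CIF value = FOB price + freight + insurance = 14318.24 + 2322.09 + 311.52 = 16951.85
Import duty = 99 × 2.60 = 257.40
Buyer bears: freight 2322.09 + insurance 311.52 + destination terminal 1078.07 + brokerage 362.40 + duty 257.40 = 4331.48
Landed cost = invoice 14318.24 + 4331.48 = 18649.72

Total landed cost: CHF 18649.72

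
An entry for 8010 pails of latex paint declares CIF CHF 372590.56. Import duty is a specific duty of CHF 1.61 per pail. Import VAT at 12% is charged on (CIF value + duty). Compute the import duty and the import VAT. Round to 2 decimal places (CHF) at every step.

Import duty: CHF 12896.10; import VAT: CHF 46258.40

Import duty = 8010 × 1.61 = 12896.10
VAT base = CIF + duty = 372590.56 + 12896.10 = 385486.66
Import VAT = 385486.66 × 12% = 46258.40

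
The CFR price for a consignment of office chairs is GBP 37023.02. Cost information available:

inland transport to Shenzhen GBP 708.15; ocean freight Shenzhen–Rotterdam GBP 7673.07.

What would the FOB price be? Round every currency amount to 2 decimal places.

FOB price: GBP 29349.95

Not relevant to the conversion: inland to port — on the seller under both CFR and FOB; already in the CFR price and stays in the FOB price.
From CFR to FOB, the seller no longer bears: freight.
FOB price = 37023.02 − 7673.07 = 29349.95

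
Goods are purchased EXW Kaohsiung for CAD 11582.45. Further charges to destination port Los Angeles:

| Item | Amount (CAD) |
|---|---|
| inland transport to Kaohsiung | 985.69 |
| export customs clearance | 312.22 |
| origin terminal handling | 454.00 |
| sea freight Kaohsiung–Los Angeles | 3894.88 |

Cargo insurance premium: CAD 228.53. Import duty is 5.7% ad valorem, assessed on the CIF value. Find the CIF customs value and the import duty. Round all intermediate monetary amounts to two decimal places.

CIF value: CAD 17457.77; import duty: CAD 995.09

CIF = EXW price + pre-shipment costs + freight + insurance
CIF = 11582.45 + 985.69 + 312.22 + 454.00 + 3894.88 + 228.53 = 17457.77
Import duty = 17457.77 × 5.7% = 995.09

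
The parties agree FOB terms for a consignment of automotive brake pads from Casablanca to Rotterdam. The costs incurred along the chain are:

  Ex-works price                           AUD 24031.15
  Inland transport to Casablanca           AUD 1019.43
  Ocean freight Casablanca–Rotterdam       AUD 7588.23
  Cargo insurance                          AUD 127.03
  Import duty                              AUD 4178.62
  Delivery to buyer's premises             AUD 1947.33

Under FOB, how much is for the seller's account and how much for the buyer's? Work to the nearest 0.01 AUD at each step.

FOB: the seller bears costs until goods are on board at the origin port; the buyer bears freight, insurance and all costs thereafter.
Seller's account: goods 24031.15 + inland to port 1019.43 = 25050.58
Buyer's account: freight 7588.23 + insurance 127.03 + duty 4178.62 + delivery 1947.33 = 13841.21

Seller: AUD 25050.58; buyer: AUD 13841.21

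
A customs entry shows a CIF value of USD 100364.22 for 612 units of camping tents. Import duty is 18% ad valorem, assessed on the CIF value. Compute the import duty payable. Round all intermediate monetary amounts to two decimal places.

Import duty: USD 18065.56

Import duty = 100364.22 × 18% = 18065.56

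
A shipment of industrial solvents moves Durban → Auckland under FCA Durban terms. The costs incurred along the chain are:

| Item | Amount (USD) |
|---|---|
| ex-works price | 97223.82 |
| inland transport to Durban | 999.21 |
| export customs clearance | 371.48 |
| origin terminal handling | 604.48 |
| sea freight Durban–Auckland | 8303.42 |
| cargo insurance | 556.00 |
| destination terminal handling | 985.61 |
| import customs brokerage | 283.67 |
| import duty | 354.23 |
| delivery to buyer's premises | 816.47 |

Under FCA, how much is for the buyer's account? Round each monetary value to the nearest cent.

FCA: the seller delivers export-cleared goods to the carrier; the buyer bears costs from that point.
Seller's account: goods 97223.82 + inland to port 999.21 + export clearance 371.48 = 98594.51
Buyer's account: origin terminal 604.48 + freight 8303.42 + insurance 556.00 + destination terminal 985.61 + brokerage 283.67 + duty 354.23 + delivery 816.47 = 11903.88

Buyer's account: USD 11903.88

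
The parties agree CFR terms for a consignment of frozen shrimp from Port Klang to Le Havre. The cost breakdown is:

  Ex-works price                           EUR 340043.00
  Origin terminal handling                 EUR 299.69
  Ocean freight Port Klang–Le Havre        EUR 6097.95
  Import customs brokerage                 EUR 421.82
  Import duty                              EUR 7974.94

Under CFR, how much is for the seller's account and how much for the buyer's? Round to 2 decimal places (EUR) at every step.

Seller: EUR 346440.64; buyer: EUR 8396.76

CFR: the seller pays costs through ocean freight to the destination port, but not insurance.
Seller's account: goods 340043.00 + origin terminal 299.69 + freight 6097.95 = 346440.64
Buyer's account: brokerage 421.82 + duty 7974.94 = 8396.76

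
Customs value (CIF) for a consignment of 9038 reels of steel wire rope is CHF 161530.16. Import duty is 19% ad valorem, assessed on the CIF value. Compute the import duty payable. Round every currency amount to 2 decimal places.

Import duty = 161530.16 × 19% = 30690.73

Import duty: CHF 30690.73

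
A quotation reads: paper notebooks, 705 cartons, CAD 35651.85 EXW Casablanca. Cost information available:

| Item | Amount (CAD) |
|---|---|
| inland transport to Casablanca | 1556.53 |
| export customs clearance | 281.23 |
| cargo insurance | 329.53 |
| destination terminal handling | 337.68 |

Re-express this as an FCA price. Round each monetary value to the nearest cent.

Not relevant to the conversion: insurance, destination terminal — on the buyer under both terms; not part of either seller's price.
From EXW to FCA, the seller additionally bears: inland to port, export clearance.
FCA price = 35651.85 + 1556.53 + 281.23 = 37489.61

FCA price: CAD 37489.61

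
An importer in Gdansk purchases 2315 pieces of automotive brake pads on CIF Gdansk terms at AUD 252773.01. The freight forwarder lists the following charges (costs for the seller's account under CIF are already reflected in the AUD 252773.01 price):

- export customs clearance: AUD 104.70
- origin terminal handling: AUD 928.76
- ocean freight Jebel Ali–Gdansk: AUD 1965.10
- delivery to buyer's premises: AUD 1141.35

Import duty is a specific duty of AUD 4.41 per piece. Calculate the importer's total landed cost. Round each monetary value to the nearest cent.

Total landed cost: AUD 264123.51

CIF: the seller pays costs through ocean freight and marine insurance to the destination port.
Already in the invoice (seller's account under CIF): export clearance, origin terminal, freight — exclude.
The CIF price already equals the CIF value: 252773.01
Import duty = 2315 × 4.41 = 10209.15
Buyer bears: delivery 1141.35 + duty 10209.15 = 11350.50
Landed cost = invoice 252773.01 + 11350.50 = 264123.51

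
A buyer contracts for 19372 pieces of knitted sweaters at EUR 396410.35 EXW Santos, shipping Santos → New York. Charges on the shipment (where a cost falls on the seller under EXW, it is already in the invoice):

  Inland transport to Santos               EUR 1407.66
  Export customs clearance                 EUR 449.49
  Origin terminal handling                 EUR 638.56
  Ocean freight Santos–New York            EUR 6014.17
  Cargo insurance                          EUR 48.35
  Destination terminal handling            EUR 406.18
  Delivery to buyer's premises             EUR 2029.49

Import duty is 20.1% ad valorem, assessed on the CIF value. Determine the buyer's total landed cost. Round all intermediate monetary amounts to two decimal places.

EXW: the seller makes goods available at their premises; the buyer bears all onward costs.
CIF value = EXW price + inland to port + export clearance + origin terminal + freight + insurance = 396410.35 + 1407.66 + 449.49 + 638.56 + 6014.17 + 48.35 = 404968.58
Import duty = 404968.58 × 20.1% = 81398.68
Buyer bears: inland to port 1407.66 + export clearance 449.49 + origin terminal 638.56 + freight 6014.17 + insurance 48.35 + destination terminal 406.18 + delivery 2029.49 + duty 81398.68 = 92392.58
Landed cost = invoice 396410.35 + 92392.58 = 488802.93

Total landed cost: EUR 488802.93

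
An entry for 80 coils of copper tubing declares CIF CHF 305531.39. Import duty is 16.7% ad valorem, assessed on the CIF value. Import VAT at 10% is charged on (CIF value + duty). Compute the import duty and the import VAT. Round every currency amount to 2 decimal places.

Import duty: CHF 51023.74; import VAT: CHF 35655.51

Import duty = 305531.39 × 16.7% = 51023.74
VAT base = CIF + duty = 305531.39 + 51023.74 = 356555.13
Import VAT = 356555.13 × 10% = 35655.51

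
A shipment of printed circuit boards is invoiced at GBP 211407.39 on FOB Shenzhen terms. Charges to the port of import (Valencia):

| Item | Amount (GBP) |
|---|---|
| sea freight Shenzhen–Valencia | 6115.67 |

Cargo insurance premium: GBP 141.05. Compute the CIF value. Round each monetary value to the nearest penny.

CIF value: GBP 217664.11

CIF = FOB price + freight + insurance
CIF = 211407.39 + 6115.67 + 141.05 = 217664.11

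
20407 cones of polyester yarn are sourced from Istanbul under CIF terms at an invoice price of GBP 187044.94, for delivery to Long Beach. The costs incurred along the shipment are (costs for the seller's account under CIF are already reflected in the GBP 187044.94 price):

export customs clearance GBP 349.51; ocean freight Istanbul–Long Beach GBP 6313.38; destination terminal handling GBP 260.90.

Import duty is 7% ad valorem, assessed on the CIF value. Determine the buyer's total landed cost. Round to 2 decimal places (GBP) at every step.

Total landed cost: GBP 200398.99

CIF: the seller pays costs through ocean freight and marine insurance to the destination port.
Already in the invoice (seller's account under CIF): export clearance, freight — exclude.
The CIF price already equals the CIF value: 187044.94
Import duty = 187044.94 × 7% = 13093.15
Buyer bears: destination terminal 260.90 + duty 13093.15 = 13354.05
Landed cost = invoice 187044.94 + 13354.05 = 200398.99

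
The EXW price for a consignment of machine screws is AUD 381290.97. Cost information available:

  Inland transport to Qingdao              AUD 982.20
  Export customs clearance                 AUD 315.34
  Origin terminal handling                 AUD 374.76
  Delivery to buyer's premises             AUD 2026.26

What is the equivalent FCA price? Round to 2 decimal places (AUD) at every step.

Not relevant to the conversion: delivery, origin terminal — on the buyer under both terms; not part of either seller's price.
From EXW to FCA, the seller additionally bears: inland to port, export clearance.
FCA price = 381290.97 + 982.20 + 315.34 = 382588.51

FCA price: AUD 382588.51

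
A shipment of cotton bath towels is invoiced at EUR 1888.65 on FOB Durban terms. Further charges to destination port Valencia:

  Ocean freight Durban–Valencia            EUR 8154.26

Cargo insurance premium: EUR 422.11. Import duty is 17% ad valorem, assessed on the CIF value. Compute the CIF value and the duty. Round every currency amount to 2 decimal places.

CIF = FOB price + freight + insurance
CIF = 1888.65 + 8154.26 + 422.11 = 10465.02
Import duty = 10465.02 × 17% = 1779.05

CIF value: EUR 10465.02; import duty: EUR 1779.05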